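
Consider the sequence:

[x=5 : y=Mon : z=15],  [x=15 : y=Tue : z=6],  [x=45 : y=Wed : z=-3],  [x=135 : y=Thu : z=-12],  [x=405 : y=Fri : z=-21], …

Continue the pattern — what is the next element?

For the x, ×3 each step: 5, 15, 45, 135, 405 → 1215.
Y: runs through the weekdays Mon→Sun, so Mon, Tue, Wed, Thu, Fri → Sat.
For the z, −9 each step: 15, 6, -3, -12, -21 → -30.
Combining the parts gives [x=1215 : y=Sat : z=-30].

[x=1215 : y=Sat : z=-30]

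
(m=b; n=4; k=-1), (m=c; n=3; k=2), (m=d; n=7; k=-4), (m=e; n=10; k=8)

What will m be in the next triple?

f

For the m, letters move forward 1 place in the alphabet: b, c, d, e → f.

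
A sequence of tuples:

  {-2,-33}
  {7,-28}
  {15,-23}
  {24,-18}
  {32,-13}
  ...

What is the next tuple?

For the first part, alternating steps +9, +8, +9, +8, …: -2, 7, 15, 24, 32 → 41.
Second part goes -33, -28, -23, -18, -13 → -8 (+5 each step).
So the next tuple is {41,-8}.

{41,-8}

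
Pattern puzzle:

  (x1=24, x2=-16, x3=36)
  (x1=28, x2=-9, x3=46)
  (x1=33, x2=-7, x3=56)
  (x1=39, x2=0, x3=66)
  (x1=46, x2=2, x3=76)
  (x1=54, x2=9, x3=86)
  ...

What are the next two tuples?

(x1=63, x2=11, x3=96), (x1=73, x2=18, x3=106)

X1 — differences are 4, 5, 6, … (increasing by 1 each time): 24, 28, 33, 39, 46, 54 → 63 → 73.
X2: alternating steps +7, +2, +7, +2, …; -16, -9, -7, 0, 2, 9 → 11 → 18.
X3: 36, 46, 56, 66, 76, 86 → 96 → 106 (+10 each step).
Putting the parts together: (x1=63, x2=11, x3=96) and then (x1=73, x2=18, x3=106).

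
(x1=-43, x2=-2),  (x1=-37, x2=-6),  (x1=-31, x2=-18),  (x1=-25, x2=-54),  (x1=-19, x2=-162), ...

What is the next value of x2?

-486

X2 — ×3 each step: -2, -6, -18, -54, -162 → -486.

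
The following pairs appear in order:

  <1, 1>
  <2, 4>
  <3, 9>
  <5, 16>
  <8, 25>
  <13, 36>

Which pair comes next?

<21, 49>

First coordinate goes 1, 2, 3, 5, 8, 13 → 21 (each term is the sum of the two before it).
Second coordinate goes 1, 4, 9, 16, 25, 36 → 49 (perfect squares: 1², 2², 3², …).
Putting it together: <21, 49>.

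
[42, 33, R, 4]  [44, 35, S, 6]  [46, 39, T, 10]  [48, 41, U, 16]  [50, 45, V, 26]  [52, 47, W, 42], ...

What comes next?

First entry goes 42, 44, 46, 48, 50, 52 → 54 (+2 each step).
Second entry — alternating steps +2, +4, +2, +4, …: 33, 35, 39, 41, 45, 47 → 51.
Letter: R, S, T, U, V, W → X (letters move forward 1 place in the alphabet).
Fourth entry — each term is the sum of the two before it: 4, 6, 10, 16, 26, 42 → 68.
Combining the parts gives [54, 51, X, 68].

[54, 51, X, 68]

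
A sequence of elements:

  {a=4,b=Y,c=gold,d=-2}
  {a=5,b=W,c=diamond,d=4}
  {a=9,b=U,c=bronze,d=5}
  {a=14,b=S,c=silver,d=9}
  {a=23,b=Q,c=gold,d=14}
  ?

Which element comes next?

{a=37,b=O,c=diamond,d=23}

A: 4, 5, 9, 14, 23 → 37 (each term is the sum of the two before it).
B — letters move back 2 places in the alphabet: Y, W, U, S, Q → O.
C: repeats gold → diamond → bronze → silver; gold, diamond, bronze, silver, gold → diamond.
D: -2, 4, 5, 9, 14 → 23 (always the previous value of the a).
Putting it together: {a=37,b=O,c=diamond,d=23}.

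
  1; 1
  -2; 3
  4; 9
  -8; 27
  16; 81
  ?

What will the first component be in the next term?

First component: ×(-2) each step, so 1, -2, 4, -8, 16 → -32.

-32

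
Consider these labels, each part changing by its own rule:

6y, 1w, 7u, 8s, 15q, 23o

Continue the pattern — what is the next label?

For the first component, each term is the sum of the two before it: 6, 1, 7, 8, 15, 23 → 38.
For the letter, letters move back 2 places in the alphabet: y, w, u, s, q, o → m.
So the next label is 38m.

38m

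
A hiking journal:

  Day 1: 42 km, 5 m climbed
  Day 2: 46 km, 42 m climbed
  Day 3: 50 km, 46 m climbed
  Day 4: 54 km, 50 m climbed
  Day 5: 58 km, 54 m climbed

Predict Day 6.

Km: 42, 46, 50, 54, 58 → 62 (+4 each step).
For the m climbed, always the previous value of the km: 5, 42, 46, 50, 54 → 58.
Combining the parts gives 62 km, 58 m climbed.

62 km, 58 m climbed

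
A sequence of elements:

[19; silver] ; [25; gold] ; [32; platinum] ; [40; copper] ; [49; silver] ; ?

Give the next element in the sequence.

First part: differences are 6, 7, 8, … (increasing by 1 each time), so 19, 25, 32, 40, 49 → 59.
Metal: repeats silver → gold → platinum → copper, so silver, gold, platinum, copper, silver → gold.
So the next element is [59; gold].

[59; gold]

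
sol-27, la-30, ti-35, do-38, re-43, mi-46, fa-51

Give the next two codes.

For the note, runs through the solfège scale do→ti: sol, la, ti, do, re, mi, fa → sol → la.
For the second component, alternating steps +3, +5, +3, +5, …: 27, 30, 35, 38, 43, 46, 51 → 54 → 59.
Putting the parts together: sol-54 and then la-59.

sol-54 then la-59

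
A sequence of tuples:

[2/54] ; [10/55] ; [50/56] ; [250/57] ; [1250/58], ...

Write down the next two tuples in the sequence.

First coordinate: 2, 10, 50, 250, 1250 → 6250 → 31250 (×5 each step).
Second coordinate goes 54, 55, 56, 57, 58 → 59 → 60 (+1 each step).
So the next two tuples are [6250/59] and [31250/60].

[6250/59], [31250/60]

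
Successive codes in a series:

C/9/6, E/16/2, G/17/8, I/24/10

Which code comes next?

Letter — letters move forward 2 places in the alphabet: C, E, G, I → K.
Second component: alternating steps +7, +1, +7, +1, …, so 9, 16, 17, 24 → 25.
Third component: 6, 2, 8, 10 → 18 (each term is the sum of the two before it).
Combining the parts gives K/25/18.

K/25/18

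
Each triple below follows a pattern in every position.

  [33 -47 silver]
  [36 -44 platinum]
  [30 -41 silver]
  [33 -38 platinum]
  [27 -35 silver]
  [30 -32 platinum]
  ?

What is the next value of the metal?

silver

Metal: alternates silver ↔ platinum, so silver, platinum, silver, platinum, silver, platinum → silver.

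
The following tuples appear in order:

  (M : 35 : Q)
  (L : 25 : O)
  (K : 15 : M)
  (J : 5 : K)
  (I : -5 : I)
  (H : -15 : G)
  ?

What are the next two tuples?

First letter: letters move back 1 place in the alphabet, so M, L, K, J, I, H → G → F.
Second entry: −10 each step, so 35, 25, 15, 5, -5, -15 → -25 → -35.
Second letter: Q, O, M, K, I, G → E → C (letters move back 2 places in the alphabet).
Putting the parts together: (G : -25 : E) and then (F : -35 : C).

(G : -25 : E), (F : -35 : C)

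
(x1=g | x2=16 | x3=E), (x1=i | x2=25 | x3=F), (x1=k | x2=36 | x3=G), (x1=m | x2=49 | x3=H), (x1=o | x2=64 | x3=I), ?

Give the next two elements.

X1: letters move forward 2 places in the alphabet, so g, i, k, m, o → q → s.
X2 goes 16, 25, 36, 49, 64 → 81 → 100 (perfect squares: 4², 5², 6², …).
X3 goes E, F, G, H, I → J → K (letters move forward 1 place in the alphabet).
Putting the parts together: (x1=q | x2=81 | x3=J) and then (x1=s | x2=100 | x3=K).

(x1=q | x2=81 | x3=J), (x1=s | x2=100 | x3=K)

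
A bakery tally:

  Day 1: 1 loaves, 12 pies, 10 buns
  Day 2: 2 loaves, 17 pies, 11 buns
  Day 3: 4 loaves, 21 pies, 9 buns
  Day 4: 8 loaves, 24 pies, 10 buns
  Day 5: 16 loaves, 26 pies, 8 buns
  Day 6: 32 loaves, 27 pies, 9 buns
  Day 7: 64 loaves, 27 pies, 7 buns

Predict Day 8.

Loaves — ×2 each step: 1, 2, 4, 8, 16, 32, 64 → 128.
Pies: differences are 5, 4, 3, … (decreasing by 1 each time), so 12, 17, 21, 24, 26, 27, 27 → 26.
Buns: 10, 11, 9, 10, 8, 9, 7 → 8 (alternating steps +1, −2, +1, −2, …).
Combining the parts gives 128 loaves, 26 pies, 8 buns.

128 loaves, 26 pies, 8 buns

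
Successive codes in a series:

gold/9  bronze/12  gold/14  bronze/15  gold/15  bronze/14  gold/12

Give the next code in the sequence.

bronze/9

Rank: alternates gold ↔ bronze; gold, bronze, gold, bronze, gold, bronze, gold → bronze.
Second component goes 9, 12, 14, 15, 15, 14, 12 → 9 (differences are 3, 2, 1, … (decreasing by 1 each time)).
Putting it together: bronze/9.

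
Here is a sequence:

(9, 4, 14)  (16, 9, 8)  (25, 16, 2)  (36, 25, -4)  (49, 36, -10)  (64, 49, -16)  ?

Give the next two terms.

(81, 64, -22), (100, 81, -28)

First entry goes 9, 16, 25, 36, 49, 64 → 81 → 100 (perfect squares: 3², 4², 5², …).
Second entry — perfect squares: 2², 3², 4², …: 4, 9, 16, 25, 36, 49 → 64 → 81.
Third entry: −6 each step; 14, 8, 2, -4, -10, -16 → -22 → -28.
So the next two terms are (81, 64, -22) and (100, 81, -28).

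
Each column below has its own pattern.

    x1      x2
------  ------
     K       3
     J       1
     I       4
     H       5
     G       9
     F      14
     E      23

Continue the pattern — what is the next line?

D  37

Column x1: letters move back 1 place in the alphabet; K, J, I, H, G, F, E → D.
Column x2: 3, 1, 4, 5, 9, 14, 23 → 37 (each term is the sum of the two before it).
Putting it together: D  37.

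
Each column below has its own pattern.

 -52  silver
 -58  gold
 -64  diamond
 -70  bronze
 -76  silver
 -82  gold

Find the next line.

First component goes -52, -58, -64, -70, -76, -82 → -88 (−6 each step).
Rank: silver, gold, diamond, bronze, silver, gold → diamond (repeats silver → gold → diamond → bronze).
Putting it together: -88  diamond.

-88  diamond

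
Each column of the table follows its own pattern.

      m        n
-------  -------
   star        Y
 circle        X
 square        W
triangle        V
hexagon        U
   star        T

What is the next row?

circle  S

Column m: star, circle, square, triangle, hexagon, star → circle (repeats star → circle → square → triangle → hexagon).
Column n: letters move back 1 place in the alphabet, so Y, X, W, V, U, T → S.
So the next row is circle  S.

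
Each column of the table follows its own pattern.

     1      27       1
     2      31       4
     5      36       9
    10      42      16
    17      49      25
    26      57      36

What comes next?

For the first component, differences are 1, 3, 5, … (increasing by 2 each time): 1, 2, 5, 10, 17, 26 → 37.
Second component: differences are 4, 5, 6, … (increasing by 1 each time), so 27, 31, 36, 42, 49, 57 → 66.
Third component goes 1, 4, 9, 16, 25, 36 → 49 (perfect squares: 1², 2², 3², …).
So the next row is 37  66  49.

37  66  49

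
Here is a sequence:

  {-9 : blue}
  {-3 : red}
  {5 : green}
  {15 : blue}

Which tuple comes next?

For the first entry, differences are 6, 8, 10, … (increasing by 2 each time): -9, -3, 5, 15 → 27.
Colour goes blue, red, green, blue → red (repeats blue → red → green).
So the next tuple is {27 : red}.

{27 : red}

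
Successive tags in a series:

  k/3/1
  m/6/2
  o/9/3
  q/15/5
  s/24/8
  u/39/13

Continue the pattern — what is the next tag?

Letter: letters move forward 2 places in the alphabet, so k, m, o, q, s, u → w.
Second component goes 3, 6, 9, 15, 24, 39 → 63 (each term is the sum of the two before it).
Third component — each term is the sum of the two before it: 1, 2, 3, 5, 8, 13 → 21.
So the next tag is w/63/21.

w/63/21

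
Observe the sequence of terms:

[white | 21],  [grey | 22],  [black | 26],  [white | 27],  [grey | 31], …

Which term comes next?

For the shade, repeats white → grey → black: white, grey, black, white, grey → black.
Second component: alternating steps +1, +4, +1, +4, …; 21, 22, 26, 27, 31 → 32.
Putting it together: [black | 32].

[black | 32]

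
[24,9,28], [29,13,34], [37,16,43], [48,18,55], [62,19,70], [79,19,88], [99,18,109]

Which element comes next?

First component goes 24, 29, 37, 48, 62, 79, 99 → 122 (differences are 5, 8, 11, … (increasing by 3 each time)).
Second component: 9, 13, 16, 18, 19, 19, 18 → 16 (differences are 4, 3, 2, … (decreasing by 1 each time)).
Third component: differences are 6, 9, 12, … (increasing by 3 each time); 28, 34, 43, 55, 70, 88, 109 → 133.
Putting it together: [122,16,133].

[122,16,133]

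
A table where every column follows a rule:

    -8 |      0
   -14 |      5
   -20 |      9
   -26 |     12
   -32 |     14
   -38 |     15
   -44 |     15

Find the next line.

-50  14

First component — −6 each step: -8, -14, -20, -26, -32, -38, -44 → -50.
Second component: differences are 5, 4, 3, … (decreasing by 1 each time); 0, 5, 9, 12, 14, 15, 15 → 14.
Combining the parts gives -50  14.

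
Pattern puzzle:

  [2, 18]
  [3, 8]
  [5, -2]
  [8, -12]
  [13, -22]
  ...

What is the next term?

[21, -32]

First part goes 2, 3, 5, 8, 13 → 21 (each term is the sum of the two before it).
Second part: −10 each step, so 18, 8, -2, -12, -22 → -32.
So the next term is [21, -32].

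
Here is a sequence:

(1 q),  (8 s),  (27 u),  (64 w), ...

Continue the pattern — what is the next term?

First entry: 1, 8, 27, 64 → 125 (perfect cubes: 1³, 2³, 3³, …).
Letter goes q, s, u, w → y (letters move forward 2 places in the alphabet).
So the next term is (125 y).

(125 y)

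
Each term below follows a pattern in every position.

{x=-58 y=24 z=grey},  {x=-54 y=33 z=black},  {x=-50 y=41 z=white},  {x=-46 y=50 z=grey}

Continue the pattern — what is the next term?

{x=-42 y=58 z=black}

X — +4 each step: -58, -54, -50, -46 → -42.
Y: 24, 33, 41, 50 → 58 (alternating steps +9, +8, +9, +8, …).
For the z, repeats grey → black → white: grey, black, white, grey → black.
So the next term is {x=-42 y=58 z=black}.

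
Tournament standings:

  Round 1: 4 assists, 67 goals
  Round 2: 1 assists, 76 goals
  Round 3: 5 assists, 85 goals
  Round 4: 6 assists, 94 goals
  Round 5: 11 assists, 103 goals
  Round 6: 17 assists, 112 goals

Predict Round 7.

28 assists, 121 goals

Assists goes 4, 1, 5, 6, 11, 17 → 28 (each term is the sum of the two before it).
Goals: +9 each step, so 67, 76, 85, 94, 103, 112 → 121.
Combining the parts gives 28 assists, 121 goals.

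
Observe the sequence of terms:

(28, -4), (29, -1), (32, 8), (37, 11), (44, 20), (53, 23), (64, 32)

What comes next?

(77, 35)

First component: 28, 29, 32, 37, 44, 53, 64 → 77 (differences are 1, 3, 5, … (increasing by 2 each time)).
Second component: alternating steps +3, +9, +3, +9, …; -4, -1, 8, 11, 20, 23, 32 → 35.
So the next term is (77, 35).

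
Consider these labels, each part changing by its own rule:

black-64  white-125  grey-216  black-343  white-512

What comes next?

Shade — repeats black → white → grey: black, white, grey, black, white → grey.
Second component — perfect cubes: 4³, 5³, 6³, …: 64, 125, 216, 343, 512 → 729.
So the next label is grey-729.

grey-729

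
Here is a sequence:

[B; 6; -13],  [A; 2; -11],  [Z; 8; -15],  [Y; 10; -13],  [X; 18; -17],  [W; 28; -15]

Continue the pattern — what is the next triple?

[V; 46; -19]

Letter: letters move back 1 place in the alphabet, wrapping A→Z; B, A, Z, Y, X, W → V.
Second coordinate goes 6, 2, 8, 10, 18, 28 → 46 (each term is the sum of the two before it).
Third coordinate: alternating steps +2, −4, +2, −4, …, so -13, -11, -15, -13, -17, -15 → -19.
Putting it together: [V; 46; -19].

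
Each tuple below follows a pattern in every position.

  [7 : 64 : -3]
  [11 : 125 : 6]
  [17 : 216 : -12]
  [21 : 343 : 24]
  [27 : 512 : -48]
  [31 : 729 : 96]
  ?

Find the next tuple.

First coordinate: alternating steps +4, +6, +4, +6, …, so 7, 11, 17, 21, 27, 31 → 37.
Second coordinate: perfect cubes: 4³, 5³, 6³, …, so 64, 125, 216, 343, 512, 729 → 1000.
Third coordinate: -3, 6, -12, 24, -48, 96 → -192 (×(-2) each step).
So the next tuple is [37 : 1000 : -192].

[37 : 1000 : -192]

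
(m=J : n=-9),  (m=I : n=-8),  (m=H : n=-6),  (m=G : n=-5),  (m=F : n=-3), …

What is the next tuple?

(m=E : n=-2)

M: J, I, H, G, F → E (letters move back 1 place in the alphabet).
N: alternating steps +1, +2, +1, +2, …; -9, -8, -6, -5, -3 → -2.
Combining the parts gives (m=E : n=-2).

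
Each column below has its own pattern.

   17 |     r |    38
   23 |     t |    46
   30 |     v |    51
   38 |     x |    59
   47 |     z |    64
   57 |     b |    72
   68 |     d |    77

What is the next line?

80  f  85

First component: differences are 6, 7, 8, … (increasing by 1 each time), so 17, 23, 30, 38, 47, 57, 68 → 80.
Letter: letters move forward 2 places in the alphabet, wrapping Z→A; r, t, v, x, z, b, d → f.
Third component: 38, 46, 51, 59, 64, 72, 77 → 85 (alternating steps +8, +5, +8, +5, …).
So the next line is 80  f  85.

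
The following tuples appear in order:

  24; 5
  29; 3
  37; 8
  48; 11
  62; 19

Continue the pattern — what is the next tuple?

79; 30

First component: 24, 29, 37, 48, 62 → 79 (differences are 5, 8, 11, … (increasing by 3 each time)).
Second component — each term is the sum of the two before it: 5, 3, 8, 11, 19 → 30.
Putting it together: 79; 30.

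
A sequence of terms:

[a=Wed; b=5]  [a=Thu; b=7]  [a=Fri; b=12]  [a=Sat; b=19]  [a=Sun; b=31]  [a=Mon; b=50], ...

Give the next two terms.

[a=Tue; b=81], [a=Wed; b=131]

A goes Wed, Thu, Fri, Sat, Sun, Mon → Tue → Wed (runs through the weekdays Mon→Sun).
B: each term is the sum of the two before it, so 5, 7, 12, 19, 31, 50 → 81 → 131.
Putting the parts together: [a=Tue; b=81] and then [a=Wed; b=131].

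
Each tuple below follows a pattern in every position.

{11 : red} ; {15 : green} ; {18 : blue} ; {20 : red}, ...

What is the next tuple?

First part: differences are 4, 3, 2, … (decreasing by 1 each time); 11, 15, 18, 20 → 21.
Colour — repeats red → green → blue: red, green, blue, red → green.
So the next tuple is {21 : green}.

{21 : green}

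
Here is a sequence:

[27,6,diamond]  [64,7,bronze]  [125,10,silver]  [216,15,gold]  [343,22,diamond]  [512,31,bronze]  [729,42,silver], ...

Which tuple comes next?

First coordinate — perfect cubes: 3³, 4³, 5³, …: 27, 64, 125, 216, 343, 512, 729 → 1000.
For the second coordinate, differences are 1, 3, 5, … (increasing by 2 each time): 6, 7, 10, 15, 22, 31, 42 → 55.
For the rank, repeats diamond → bronze → silver → gold: diamond, bronze, silver, gold, diamond, bronze, silver → gold.
Putting it together: [1000,55,gold].

[1000,55,gold]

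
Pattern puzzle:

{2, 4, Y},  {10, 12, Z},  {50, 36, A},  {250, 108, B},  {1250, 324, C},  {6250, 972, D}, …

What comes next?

First component — ×5 each step: 2, 10, 50, 250, 1250, 6250 → 31250.
Second component: ×3 each step, so 4, 12, 36, 108, 324, 972 → 2916.
Letter goes Y, Z, A, B, C, D → E (letters move forward 1 place in the alphabet, wrapping Z→A).
So the next triple is {31250, 2916, E}.

{31250, 2916, E}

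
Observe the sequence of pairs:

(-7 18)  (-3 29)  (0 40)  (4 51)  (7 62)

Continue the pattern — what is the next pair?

First component — alternating steps +4, +3, +4, +3, …: -7, -3, 0, 4, 7 → 11.
Second component: +11 each step, so 18, 29, 40, 51, 62 → 73.
Combining the parts gives (11 73).

(11 73)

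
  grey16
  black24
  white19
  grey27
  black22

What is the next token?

white30

Shade: grey, black, white, grey, black → white (repeats grey → black → white).
Second component — alternating steps +8, −5, +8, −5, …: 16, 24, 19, 27, 22 → 30.
So the next token is white30.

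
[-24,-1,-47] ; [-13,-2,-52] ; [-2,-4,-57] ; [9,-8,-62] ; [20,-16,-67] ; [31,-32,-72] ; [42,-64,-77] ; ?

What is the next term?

[53,-128,-82]

First entry — +11 each step: -24, -13, -2, 9, 20, 31, 42 → 53.
Second entry: ×2 each step; -1, -2, -4, -8, -16, -32, -64 → -128.
Third entry — −5 each step: -47, -52, -57, -62, -67, -72, -77 → -82.
So the next term is [53,-128,-82].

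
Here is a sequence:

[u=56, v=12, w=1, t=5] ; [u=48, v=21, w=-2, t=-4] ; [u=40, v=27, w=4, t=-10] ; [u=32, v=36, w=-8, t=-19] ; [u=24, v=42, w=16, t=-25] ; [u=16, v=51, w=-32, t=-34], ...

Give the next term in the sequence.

[u=8, v=57, w=64, t=-40]

U — −8 each step: 56, 48, 40, 32, 24, 16 → 8.
V: 12, 21, 27, 36, 42, 51 → 57 (alternating steps +9, +6, +9, +6, …).
W: 1, -2, 4, -8, 16, -32 → 64 (×(-2) each step).
T — together with the v always sums to 17: 5, -4, -10, -19, -25, -34 → -40.
Combining the parts gives [u=8, v=57, w=64, t=-40].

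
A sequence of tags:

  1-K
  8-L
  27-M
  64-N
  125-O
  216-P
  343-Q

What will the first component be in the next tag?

For the first component, perfect cubes: 1³, 2³, 3³, …: 1, 8, 27, 64, 125, 216, 343 → 512.

512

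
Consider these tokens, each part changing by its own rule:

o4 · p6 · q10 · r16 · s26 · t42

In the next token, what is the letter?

Letter goes o, p, q, r, s, t → u (letters move forward 1 place in the alphabet).
Second component goes 4, 6, 10, 16, 26, 42 → 68 (each term is the sum of the two before it).

u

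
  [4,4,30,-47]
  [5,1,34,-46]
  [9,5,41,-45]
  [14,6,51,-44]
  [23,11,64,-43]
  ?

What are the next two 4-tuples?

First entry: each term is the sum of the two before it, so 4, 5, 9, 14, 23 → 37 → 60.
Second entry: each term is the sum of the two before it, so 4, 1, 5, 6, 11 → 17 → 28.
Third entry: 30, 34, 41, 51, 64 → 80 → 99 (differences are 4, 7, 10, … (increasing by 3 each time)).
For the fourth entry, +1 each step: -47, -46, -45, -44, -43 → -42 → -41.
Putting the parts together: [37,17,80,-42] and then [60,28,99,-41].

[37,17,80,-42], [60,28,99,-41]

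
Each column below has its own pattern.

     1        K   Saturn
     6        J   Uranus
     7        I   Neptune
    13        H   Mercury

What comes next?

20  G  Venus

First component: 1, 6, 7, 13 → 20 (each term is the sum of the two before it).
Letter — letters move back 1 place in the alphabet: K, J, I, H → G.
Planet: Saturn, Uranus, Neptune, Mercury → Venus (runs through the planets Mercury→Neptune).
So the next line is 20  G  Venus.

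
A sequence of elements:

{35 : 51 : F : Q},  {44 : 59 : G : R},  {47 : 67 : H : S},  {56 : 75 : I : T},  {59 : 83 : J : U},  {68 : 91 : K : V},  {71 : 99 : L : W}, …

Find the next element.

{80 : 107 : M : X}

First slot: 35, 44, 47, 56, 59, 68, 71 → 80 (alternating steps +9, +3, +9, +3, …).
For the second slot, +8 each step: 51, 59, 67, 75, 83, 91, 99 → 107.
For the first letter, letters move forward 1 place in the alphabet: F, G, H, I, J, K, L → M.
Second letter — letters move forward 1 place in the alphabet: Q, R, S, T, U, V, W → X.
Putting it together: {80 : 107 : M : X}.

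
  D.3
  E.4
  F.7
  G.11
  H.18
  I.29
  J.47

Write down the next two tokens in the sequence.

K.76, L.123

Letter goes D, E, F, G, H, I, J → K → L (letters move forward 1 place in the alphabet).
Second component: each term is the sum of the two before it; 3, 4, 7, 11, 18, 29, 47 → 76 → 123.
Putting the parts together: K.76 and then L.123.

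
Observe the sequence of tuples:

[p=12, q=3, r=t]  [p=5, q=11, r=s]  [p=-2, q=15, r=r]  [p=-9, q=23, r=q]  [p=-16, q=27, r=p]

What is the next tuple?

[p=-23, q=35, r=o]

P: 12, 5, -2, -9, -16 → -23 (−7 each step).
Q: 3, 11, 15, 23, 27 → 35 (alternating steps +8, +4, +8, +4, …).
R: letters move back 1 place in the alphabet, so t, s, r, q, p → o.
So the next tuple is [p=-23, q=35, r=o].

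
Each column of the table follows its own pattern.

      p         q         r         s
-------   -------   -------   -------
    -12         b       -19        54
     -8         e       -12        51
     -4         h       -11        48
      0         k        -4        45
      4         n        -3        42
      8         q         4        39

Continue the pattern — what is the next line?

12  t  5  36

For the column p, +4 each step: -12, -8, -4, 0, 4, 8 → 12.
Column q: letters move forward 3 places in the alphabet; b, e, h, k, n, q → t.
Column r: alternating steps +7, +1, +7, +1, …; -19, -12, -11, -4, -3, 4 → 5.
For the column s, −3 each step: 54, 51, 48, 45, 42, 39 → 36.
So the next line is 12  t  5  36.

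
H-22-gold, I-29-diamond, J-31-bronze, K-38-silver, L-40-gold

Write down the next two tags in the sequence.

M-47-diamond, N-49-bronze

Letter goes H, I, J, K, L → M → N (letters move forward 1 place in the alphabet).
Second component — alternating steps +7, +2, +7, +2, …: 22, 29, 31, 38, 40 → 47 → 49.
Rank goes gold, diamond, bronze, silver, gold → diamond → bronze (repeats gold → diamond → bronze → silver).
So the next two tags are M-47-diamond and N-49-bronze.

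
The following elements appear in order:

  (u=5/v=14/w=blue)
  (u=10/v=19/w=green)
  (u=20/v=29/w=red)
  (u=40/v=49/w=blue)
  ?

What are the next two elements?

(u=80/v=89/w=green), (u=160/v=169/w=red)

U goes 5, 10, 20, 40 → 80 → 160 (×2 each step).
V: always 9 more than the u, so 14, 19, 29, 49 → 89 → 169.
W goes blue, green, red, blue → green → red (repeats blue → green → red).
Putting the parts together: (u=80/v=89/w=green) and then (u=160/v=169/w=red).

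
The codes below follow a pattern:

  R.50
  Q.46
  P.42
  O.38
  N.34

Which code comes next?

M.30

For the letter, letters move back 1 place in the alphabet: R, Q, P, O, N → M.
Second component: −4 each step, so 50, 46, 42, 38, 34 → 30.
Combining the parts gives M.30.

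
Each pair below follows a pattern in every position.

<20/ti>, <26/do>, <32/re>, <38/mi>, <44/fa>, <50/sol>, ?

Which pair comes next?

First component: +6 each step; 20, 26, 32, 38, 44, 50 → 56.
Note goes ti, do, re, mi, fa, sol → la (runs through the solfège scale do→ti).
Putting it together: <56/la>.

<56/la>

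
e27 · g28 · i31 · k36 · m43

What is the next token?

o52

Letter: letters move forward 2 places in the alphabet, so e, g, i, k, m → o.
Second component: 27, 28, 31, 36, 43 → 52 (differences are 1, 3, 5, … (increasing by 2 each time)).
So the next token is o52.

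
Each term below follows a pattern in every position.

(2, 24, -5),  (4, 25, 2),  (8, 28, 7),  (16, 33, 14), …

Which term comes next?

(32, 40, 19)

First part: 2, 4, 8, 16 → 32 (×2 each step).
For the second part, differences are 1, 3, 5, … (increasing by 2 each time): 24, 25, 28, 33 → 40.
For the third part, alternating steps +7, +5, +7, +5, …: -5, 2, 7, 14 → 19.
Putting it together: (32, 40, 19).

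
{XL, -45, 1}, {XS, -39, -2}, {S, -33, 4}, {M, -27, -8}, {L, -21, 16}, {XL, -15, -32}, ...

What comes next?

{XS, -9, 64}

Size — repeats XL → XS → S → M → L: XL, XS, S, M, L, XL → XS.
Second value goes -45, -39, -33, -27, -21, -15 → -9 (+6 each step).
Third value — ×(-2) each step: 1, -2, 4, -8, 16, -32 → 64.
Putting it together: {XS, -9, 64}.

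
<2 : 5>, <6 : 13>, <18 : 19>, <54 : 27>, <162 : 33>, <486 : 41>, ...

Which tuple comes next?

First part — ×3 each step: 2, 6, 18, 54, 162, 486 → 1458.
Second part: alternating steps +8, +6, +8, +6, …; 5, 13, 19, 27, 33, 41 → 47.
So the next tuple is <1458 : 47>.

<1458 : 47>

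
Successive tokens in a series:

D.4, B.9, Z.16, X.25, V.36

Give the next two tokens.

T.49, R.64

Letter: letters move back 2 places in the alphabet, wrapping A→Z, so D, B, Z, X, V → T → R.
Second component: perfect squares: 2², 3², 4², …; 4, 9, 16, 25, 36 → 49 → 64.
So the next two tokens are T.49 and R.64.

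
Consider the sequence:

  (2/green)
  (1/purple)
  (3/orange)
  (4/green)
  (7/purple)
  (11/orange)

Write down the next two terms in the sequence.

First slot: each term is the sum of the two before it, so 2, 1, 3, 4, 7, 11 → 18 → 29.
Colour: repeats green → purple → orange; green, purple, orange, green, purple, orange → green → purple.
Putting the parts together: (18/green) and then (29/purple).

(18/green), (29/purple)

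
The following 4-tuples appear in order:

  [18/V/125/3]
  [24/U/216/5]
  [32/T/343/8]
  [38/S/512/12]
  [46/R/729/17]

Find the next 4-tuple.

[52/Q/1000/23]

First component: 18, 24, 32, 38, 46 → 52 (alternating steps +6, +8, +6, +8, …).
Letter: V, U, T, S, R → Q (letters move back 1 place in the alphabet).
For the third component, perfect cubes: 5³, 6³, 7³, …: 125, 216, 343, 512, 729 → 1000.
For the fourth component, differences are 2, 3, 4, … (increasing by 1 each time): 3, 5, 8, 12, 17 → 23.
So the next 4-tuple is [52/Q/1000/23].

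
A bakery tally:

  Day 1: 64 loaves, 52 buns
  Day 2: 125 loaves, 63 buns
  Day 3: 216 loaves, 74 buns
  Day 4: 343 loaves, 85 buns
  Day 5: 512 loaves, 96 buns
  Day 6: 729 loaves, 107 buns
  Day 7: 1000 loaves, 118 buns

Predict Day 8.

1331 loaves, 129 buns

Loaves: perfect cubes: 4³, 5³, 6³, …; 64, 125, 216, 343, 512, 729, 1000 → 1331.
For the buns, +11 each step: 52, 63, 74, 85, 96, 107, 118 → 129.
Putting it together: 1331 loaves, 129 buns.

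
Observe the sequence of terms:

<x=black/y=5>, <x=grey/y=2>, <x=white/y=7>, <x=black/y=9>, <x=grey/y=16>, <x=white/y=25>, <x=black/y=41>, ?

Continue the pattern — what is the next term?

X: repeats black → grey → white; black, grey, white, black, grey, white, black → grey.
Y: 5, 2, 7, 9, 16, 25, 41 → 66 (each term is the sum of the two before it).
Putting it together: <x=grey/y=66>.

<x=grey/y=66>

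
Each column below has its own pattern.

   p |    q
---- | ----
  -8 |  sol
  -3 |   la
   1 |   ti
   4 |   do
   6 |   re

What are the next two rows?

7  mi; 7  fa

Column p: differences are 5, 4, 3, … (decreasing by 1 each time); -8, -3, 1, 4, 6 → 7 → 7.
Column q: runs through the solfège scale do→ti; sol, la, ti, do, re → mi → fa.
Putting the parts together: 7  mi and then 7  fa.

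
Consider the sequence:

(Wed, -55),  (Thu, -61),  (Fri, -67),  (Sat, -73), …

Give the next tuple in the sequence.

Day goes Wed, Thu, Fri, Sat → Sun (runs through the weekdays Mon→Sun).
Second part — −6 each step: -55, -61, -67, -73 → -79.
Putting it together: (Sun, -79).

(Sun, -79)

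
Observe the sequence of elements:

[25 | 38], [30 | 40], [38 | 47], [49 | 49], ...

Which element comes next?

[63 | 56]

First value — differences are 5, 8, 11, … (increasing by 3 each time): 25, 30, 38, 49 → 63.
Second value: alternating steps +2, +7, +2, +7, …; 38, 40, 47, 49 → 56.
Putting it together: [63 | 56].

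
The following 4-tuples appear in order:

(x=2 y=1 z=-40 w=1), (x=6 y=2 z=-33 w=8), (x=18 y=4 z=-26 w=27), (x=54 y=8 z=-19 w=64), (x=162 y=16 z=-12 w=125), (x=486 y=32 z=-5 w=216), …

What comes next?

X goes 2, 6, 18, 54, 162, 486 → 1458 (×3 each step).
For the y, ×2 each step: 1, 2, 4, 8, 16, 32 → 64.
Z goes -40, -33, -26, -19, -12, -5 → 2 (+7 each step).
W — perfect cubes: 1³, 2³, 3³, …: 1, 8, 27, 64, 125, 216 → 343.
So the next 4-tuple is (x=1458 y=64 z=2 w=343).

(x=1458 y=64 z=2 w=343)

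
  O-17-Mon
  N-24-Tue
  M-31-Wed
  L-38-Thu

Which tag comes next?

Letter: letters move back 1 place in the alphabet; O, N, M, L → K.
For the second component, +7 each step: 17, 24, 31, 38 → 45.
Day goes Mon, Tue, Wed, Thu → Fri (runs through the weekdays Mon→Sun).
Putting it together: K-45-Fri.

K-45-Fri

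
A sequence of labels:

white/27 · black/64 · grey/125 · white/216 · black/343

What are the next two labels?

Shade goes white, black, grey, white, black → grey → white (repeats white → black → grey).
Second component: perfect cubes: 3³, 4³, 5³, …, so 27, 64, 125, 216, 343 → 512 → 729.
Putting the parts together: grey/512 and then white/729.

grey/512 then white/729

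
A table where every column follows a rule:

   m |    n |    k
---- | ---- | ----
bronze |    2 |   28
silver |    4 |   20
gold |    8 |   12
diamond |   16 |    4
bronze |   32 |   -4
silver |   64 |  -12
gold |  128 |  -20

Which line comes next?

diamond  256  -28

Column m: repeats bronze → silver → gold → diamond, so bronze, silver, gold, diamond, bronze, silver, gold → diamond.
Column n: 2, 4, 8, 16, 32, 64, 128 → 256 (×2 each step).
Column k: −8 each step, so 28, 20, 12, 4, -4, -12, -20 → -28.
So the next line is diamond  256  -28.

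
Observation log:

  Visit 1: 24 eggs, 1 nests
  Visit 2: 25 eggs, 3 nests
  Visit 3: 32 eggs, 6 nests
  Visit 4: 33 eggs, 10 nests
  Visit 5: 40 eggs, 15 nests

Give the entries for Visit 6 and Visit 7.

41 eggs, 21 nests; 48 eggs, 28 nests

For the eggs, alternating steps +1, +7, +1, +7, …: 24, 25, 32, 33, 40 → 41 → 48.
Nests: 1, 3, 6, 10, 15 → 21 → 28 (differences are 2, 3, 4, … (increasing by 1 each time)).
So the next two lines are 41 eggs, 21 nests and 48 eggs, 28 nests.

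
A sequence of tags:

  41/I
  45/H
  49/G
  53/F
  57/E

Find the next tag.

61/D

First component — +4 each step: 41, 45, 49, 53, 57 → 61.
For the letter, letters move back 1 place in the alphabet: I, H, G, F, E → D.
So the next tag is 61/D.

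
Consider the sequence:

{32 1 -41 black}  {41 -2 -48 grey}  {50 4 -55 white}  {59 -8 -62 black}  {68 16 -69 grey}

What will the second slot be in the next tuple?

First slot — +9 each step: 32, 41, 50, 59, 68 → 77.
Second slot: ×(-2) each step, so 1, -2, 4, -8, 16 → -32.
Third slot — −7 each step: -41, -48, -55, -62, -69 → -76.
Shade: repeats black → grey → white; black, grey, white, black, grey → white.

-32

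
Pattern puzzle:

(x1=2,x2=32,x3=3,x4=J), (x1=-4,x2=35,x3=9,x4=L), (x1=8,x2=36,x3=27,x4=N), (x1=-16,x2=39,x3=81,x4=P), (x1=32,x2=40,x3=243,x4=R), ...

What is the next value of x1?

-64

X1: 2, -4, 8, -16, 32 → -64 (×(-2) each step).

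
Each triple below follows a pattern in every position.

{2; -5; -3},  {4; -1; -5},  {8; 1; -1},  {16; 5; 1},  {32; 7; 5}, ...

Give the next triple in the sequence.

First value goes 2, 4, 8, 16, 32 → 64 (×2 each step).
Second value — alternating steps +4, +2, +4, +2, …: -5, -1, 1, 5, 7 → 11.
For the third value, always the previous value of the second value: -3, -5, -1, 1, 5 → 7.
Putting it together: {64; 11; 7}.

{64; 11; 7}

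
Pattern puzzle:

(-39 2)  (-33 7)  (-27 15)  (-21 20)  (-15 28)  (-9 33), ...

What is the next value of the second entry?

Second entry: 2, 7, 15, 20, 28, 33 → 41 (alternating steps +5, +8, +5, +8, …).

41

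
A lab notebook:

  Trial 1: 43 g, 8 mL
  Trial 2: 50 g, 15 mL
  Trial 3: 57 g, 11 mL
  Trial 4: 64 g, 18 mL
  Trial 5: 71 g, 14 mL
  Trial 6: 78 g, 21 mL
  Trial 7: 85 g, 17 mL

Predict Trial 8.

92 g, 24 mL

G goes 43, 50, 57, 64, 71, 78, 85 → 92 (+7 each step).
ML — alternating steps +7, −4, +7, −4, …: 8, 15, 11, 18, 14, 21, 17 → 24.
Putting it together: 92 g, 24 mL.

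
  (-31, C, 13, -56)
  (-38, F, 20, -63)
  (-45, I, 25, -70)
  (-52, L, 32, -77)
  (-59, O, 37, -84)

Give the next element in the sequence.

(-66, R, 44, -91)

First slot goes -31, -38, -45, -52, -59 → -66 (−7 each step).
Letter: C, F, I, L, O → R (letters move forward 3 places in the alphabet).
For the third slot, alternating steps +7, +5, +7, +5, …: 13, 20, 25, 32, 37 → 44.
Fourth slot: −7 each step; -56, -63, -70, -77, -84 → -91.
Combining the parts gives (-66, R, 44, -91).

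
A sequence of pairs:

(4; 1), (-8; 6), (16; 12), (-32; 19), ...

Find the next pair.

(64; 27)

First value: 4, -8, 16, -32 → 64 (×(-2) each step).
Second value goes 1, 6, 12, 19 → 27 (differences are 5, 6, 7, … (increasing by 1 each time)).
Combining the parts gives (64; 27).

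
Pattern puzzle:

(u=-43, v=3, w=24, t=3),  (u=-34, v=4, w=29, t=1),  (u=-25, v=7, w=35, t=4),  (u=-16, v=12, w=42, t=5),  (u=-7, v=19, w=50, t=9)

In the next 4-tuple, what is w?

U: +9 each step; -43, -34, -25, -16, -7 → 2.
V goes 3, 4, 7, 12, 19 → 28 (differences are 1, 3, 5, … (increasing by 2 each time)).
W: differences are 5, 6, 7, … (increasing by 1 each time), so 24, 29, 35, 42, 50 → 59.
T: each term is the sum of the two before it, so 3, 1, 4, 5, 9 → 14.

59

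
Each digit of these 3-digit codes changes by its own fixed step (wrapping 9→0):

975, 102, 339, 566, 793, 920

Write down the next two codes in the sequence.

First digit: +2 each step, mod 10; 9, 1, 3, 5, 7, 9 → 1 → 3.
Second digit — +3 each step, mod 10: 7, 0, 3, 6, 9, 2 → 5 → 8.
Third digit: 5, 2, 9, 6, 3, 0 → 7 → 4 (−3 each step, mod 10).
Putting the parts together: 157 and then 384.

157, 384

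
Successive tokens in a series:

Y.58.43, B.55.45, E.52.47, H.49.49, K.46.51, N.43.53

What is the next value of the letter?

Letter: letters move forward 3 places in the alphabet, wrapping Z→A; Y, B, E, H, K, N → Q.

Q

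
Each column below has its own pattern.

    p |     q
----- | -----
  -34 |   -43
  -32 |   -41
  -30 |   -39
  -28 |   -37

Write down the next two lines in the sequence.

Column p: +2 each step, so -34, -32, -30, -28 → -26 → -24.
Column q: always 9 less than the column p, so -43, -41, -39, -37 → -35 → -33.
So the next two lines are -26  -35 and -24  -33.

-26  -35; -24  -33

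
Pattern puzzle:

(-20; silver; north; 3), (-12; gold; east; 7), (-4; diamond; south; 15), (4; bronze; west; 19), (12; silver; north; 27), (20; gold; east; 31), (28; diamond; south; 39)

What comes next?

First coordinate: +8 each step, so -20, -12, -4, 4, 12, 20, 28 → 36.
Rank: repeats silver → gold → diamond → bronze, so silver, gold, diamond, bronze, silver, gold, diamond → bronze.
Direction — repeats north → east → south → west: north, east, south, west, north, east, south → west.
Fourth coordinate: alternating steps +4, +8, +4, +8, …; 3, 7, 15, 19, 27, 31, 39 → 43.
Combining the parts gives (36; bronze; west; 43).

(36; bronze; west; 43)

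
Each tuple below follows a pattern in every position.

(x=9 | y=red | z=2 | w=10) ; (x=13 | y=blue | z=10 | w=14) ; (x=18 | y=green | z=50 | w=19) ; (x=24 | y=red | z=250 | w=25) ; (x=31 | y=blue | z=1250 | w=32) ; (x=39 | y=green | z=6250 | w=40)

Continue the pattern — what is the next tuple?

X: differences are 4, 5, 6, … (increasing by 1 each time); 9, 13, 18, 24, 31, 39 → 48.
For the y, repeats red → blue → green: red, blue, green, red, blue, green → red.
Z: 2, 10, 50, 250, 1250, 6250 → 31250 (×5 each step).
W: always 1 more than the x; 10, 14, 19, 25, 32, 40 → 49.
So the next tuple is (x=48 | y=red | z=31250 | w=49).

(x=48 | y=red | z=31250 | w=49)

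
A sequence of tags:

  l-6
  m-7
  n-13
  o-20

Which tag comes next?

p-33

Letter goes l, m, n, o → p (letters move forward 1 place in the alphabet).
Second component: each term is the sum of the two before it; 6, 7, 13, 20 → 33.
Combining the parts gives p-33.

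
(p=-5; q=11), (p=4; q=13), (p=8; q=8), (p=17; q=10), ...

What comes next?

For the p, alternating steps +9, +4, +9, +4, …: -5, 4, 8, 17 → 21.
Q — alternating steps +2, −5, +2, −5, …: 11, 13, 8, 10 → 5.
Combining the parts gives (p=21; q=5).

(p=21; q=5)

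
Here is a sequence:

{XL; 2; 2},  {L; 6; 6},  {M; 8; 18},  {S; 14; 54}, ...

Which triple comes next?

Size: runs backward through clothing sizes XS→XL; XL, L, M, S → XS.
Second part: 2, 6, 8, 14 → 22 (each term is the sum of the two before it).
For the third part, ×3 each step: 2, 6, 18, 54 → 162.
Combining the parts gives {XS; 22; 162}.

{XS; 22; 162}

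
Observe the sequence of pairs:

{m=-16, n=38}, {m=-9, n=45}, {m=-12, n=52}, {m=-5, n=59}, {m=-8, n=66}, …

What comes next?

{m=-1, n=73}

M — alternating steps +7, −3, +7, −3, …: -16, -9, -12, -5, -8 → -1.
N goes 38, 45, 52, 59, 66 → 73 (+7 each step).
So the next pair is {m=-1, n=73}.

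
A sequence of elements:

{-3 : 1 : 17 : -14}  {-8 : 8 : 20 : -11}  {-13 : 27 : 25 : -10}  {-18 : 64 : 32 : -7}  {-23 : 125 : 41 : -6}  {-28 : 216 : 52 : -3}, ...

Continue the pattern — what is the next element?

First part: −5 each step; -3, -8, -13, -18, -23, -28 → -33.
Second part goes 1, 8, 27, 64, 125, 216 → 343 (perfect cubes: 1³, 2³, 3³, …).
Third part — differences are 3, 5, 7, … (increasing by 2 each time): 17, 20, 25, 32, 41, 52 → 65.
Fourth part goes -14, -11, -10, -7, -6, -3 → -2 (alternating steps +3, +1, +3, +1, …).
So the next element is {-33 : 343 : 65 : -2}.

{-33 : 343 : 65 : -2}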